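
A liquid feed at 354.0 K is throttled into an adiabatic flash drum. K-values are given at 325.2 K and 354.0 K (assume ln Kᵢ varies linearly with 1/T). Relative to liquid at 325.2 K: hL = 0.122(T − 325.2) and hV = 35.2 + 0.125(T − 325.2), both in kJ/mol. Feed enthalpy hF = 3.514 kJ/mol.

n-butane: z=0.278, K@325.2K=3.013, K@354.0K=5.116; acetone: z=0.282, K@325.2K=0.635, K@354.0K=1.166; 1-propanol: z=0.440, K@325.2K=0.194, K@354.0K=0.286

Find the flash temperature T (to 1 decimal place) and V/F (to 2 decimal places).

Adiabatic flash: solve Rachford–Rice at each trial T, then check hF = ψ·hV(T) + (1−ψ)·hL(T).
  T = 325.2 K: K = (3.013, 0.635, 0.194), RR gives ψ = 0.077, H_out = 2.725 kJ/mol
  T = 354.0 K: K = (5.116, 1.166, 0.286), RR gives ψ = 0.433, H_out = 18.799 kJ/mol
  T = 339.6 K: K = (3.970, 0.872, 0.237), RR gives ψ = 0.269, H_out = 11.220 kJ/mol
  T = 332.4 K: K = (3.469, 0.747, 0.215), RR gives ψ = 0.178, H_out = 7.164 kJ/mol
  T = 328.8 K: K = (3.236, 0.689, 0.204), RR gives ψ = 0.130, H_out = 5.009 kJ/mol
  T = 327.0 K: K = (3.123, 0.662, 0.199), RR gives ψ = 0.104, H_out = 3.885 kJ/mol
Linear interpolation between T = 325.2 (H_out = 2.725) and T = 327.0 (H_out = 3.885) on hF = 3.514 gives T ≈ 326.4 K, at which ψ = 0.10.

T = 326.4 K, V/F = 0.10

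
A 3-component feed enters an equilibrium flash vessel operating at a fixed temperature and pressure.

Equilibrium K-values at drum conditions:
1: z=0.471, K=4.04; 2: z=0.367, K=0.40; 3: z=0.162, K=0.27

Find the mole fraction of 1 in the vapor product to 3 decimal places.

Iterate (Newton) starting at V/F = 0.5:
  V/F = 0.500: g = 0.0674, g' = -1.169 → V/F = 0.558
Converged at V/F = 0.558.
Compositions from xᵢ = zᵢ/(1+V/F(Kᵢ−1)), yᵢ = Kᵢxᵢ:
  1: x = 0.175, y = 0.705
  2: x = 0.552, y = 0.221
  3: x = 0.273, y = 0.074

y_1 = 0.705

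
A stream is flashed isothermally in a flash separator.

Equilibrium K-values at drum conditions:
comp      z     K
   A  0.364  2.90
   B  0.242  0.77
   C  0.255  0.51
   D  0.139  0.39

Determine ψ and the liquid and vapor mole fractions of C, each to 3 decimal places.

Newton iteration, ψ⁰ = 0.5:
  ψ = 0.500: g = 0.0043, g' = -0.576 → ψ = 0.507
Converged at ψ = 0.507.
Compositions from xᵢ = zᵢ/(1+ψ(Kᵢ−1)), yᵢ = Kᵢxᵢ:
  A: x = 0.185, y = 0.537
  B: x = 0.274, y = 0.211
  C: x = 0.339, y = 0.173
  D: x = 0.201, y = 0.079

ψ = 0.507, x_C = 0.339, y_C = 0.173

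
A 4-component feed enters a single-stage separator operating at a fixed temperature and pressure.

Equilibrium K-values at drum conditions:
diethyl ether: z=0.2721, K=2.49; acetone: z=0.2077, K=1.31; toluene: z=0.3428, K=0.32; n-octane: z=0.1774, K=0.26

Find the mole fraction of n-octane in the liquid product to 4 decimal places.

x_n-octane = 0.1964

Material balance + equilibrium reduce to Σ zᵢ(Kᵢ−1)/(1+β(Kᵢ−1)) = 0.
g(0) = ΣzᵢKᵢ − 1 = 0.1054 and g(1) = 1 − Σzᵢ/Kᵢ = -1.0214, so a root lies in (0, 1).
Iterate (Newton) starting at β = 0.5:
  β = 0.5000: g = -0.27348, g' = -0.8220 → β = 0.1673
  β = 0.1673: g = -0.02711, g' = -0.7335 → β = 0.1303
  β = 0.1303: g = 0.00032, g' = -0.7519 → β = 0.1308
Converged at β = 0.1308.
Compositions from xᵢ = zᵢ/(1+β(Kᵢ−1)), yᵢ = Kᵢxᵢ:
  diethyl ether: x = 0.2277, y = 0.5670
  acetone: x = 0.1996, y = 0.2615
  toluene: x = 0.3763, y = 0.1204
  n-octane: x = 0.1964, y = 0.0511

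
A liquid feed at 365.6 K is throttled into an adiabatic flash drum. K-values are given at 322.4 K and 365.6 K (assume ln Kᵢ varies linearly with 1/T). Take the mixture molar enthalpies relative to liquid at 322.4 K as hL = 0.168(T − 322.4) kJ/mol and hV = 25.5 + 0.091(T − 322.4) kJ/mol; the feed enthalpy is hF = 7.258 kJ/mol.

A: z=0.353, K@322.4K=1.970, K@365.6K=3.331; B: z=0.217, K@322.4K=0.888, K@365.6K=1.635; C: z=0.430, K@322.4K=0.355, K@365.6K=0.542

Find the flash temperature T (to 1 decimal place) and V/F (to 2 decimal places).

Adiabatic flash: solve Rachford–Rice at each trial T, then check hF = ψ·hV(T) + (1−ψ)·hL(T).
  T = 322.4 K: K = (1.970, 0.888, 0.355), RR gives ψ = 0.082, H_out = 2.081 kJ/mol
  T = 365.6 K: K = (3.331, 1.635, 0.542), RR gives ψ = 0.937, H_out = 28.026 kJ/mol
  T = 344.0 K: K = (2.604, 1.228, 0.445), RR gives ψ = 0.552, H_out = 16.779 kJ/mol
  T = 333.2 K: K = (2.275, 1.050, 0.399), RR gives ψ = 0.339, H_out = 10.185 kJ/mol
  T = 327.8 K: K = (2.120, 0.967, 0.377), RR gives ψ = 0.218, H_out = 6.386 kJ/mol
  T = 330.5 K: K = (2.197, 1.008, 0.388), RR gives ψ = 0.281, H_out = 8.339 kJ/mol
  T = 329.1 K: K = (2.157, 0.986, 0.382), RR gives ψ = 0.249, H_out = 7.341 kJ/mol
Linear interpolation between T = 327.8 (H_out = 6.386) and T = 329.1 (H_out = 7.341) on hF = 7.258 gives T ≈ 329.0 K, at which ψ = 0.25.

T = 329.0 K, V/F = 0.25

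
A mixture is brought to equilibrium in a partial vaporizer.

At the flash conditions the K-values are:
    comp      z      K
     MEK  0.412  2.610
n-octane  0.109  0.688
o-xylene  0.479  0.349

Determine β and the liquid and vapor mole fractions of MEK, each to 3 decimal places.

Iterate (Newton) starting at β = 0.5:
  β = 0.500: g = -0.1351, g' = -0.789 → β = 0.329
  β = 0.329: g = -0.0009, g' = -0.798 → β = 0.328
Converged at β = 0.328.
Compositions from xᵢ = zᵢ/(1+β(Kᵢ−1)), yᵢ = Kᵢxᵢ:
  MEK: x = 0.270, y = 0.704
  n-octane: x = 0.121, y = 0.084
  o-xylene: x = 0.609, y = 0.212

β = 0.328, x_MEK = 0.270, y_MEK = 0.704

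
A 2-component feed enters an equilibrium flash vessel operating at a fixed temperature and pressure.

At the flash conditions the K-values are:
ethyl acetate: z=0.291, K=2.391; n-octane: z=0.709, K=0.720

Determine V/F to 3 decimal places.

Rachford–Rice: g(V/F) = Σ zᵢ(Kᵢ−1)/(1+V/F(Kᵢ−1)) = 0.
Check two-phase: ΣzᵢKᵢ = 1.206 > 1 and Σzᵢ/Kᵢ = 1.106 > 1, so g(0) = 0.206 > 0 and g(1) = -0.106 < 0.
Newton–Raphson from V/F = 0.5:
  V/F = 0.500: g = 0.0079, g' = -0.271 → V/F = 0.529
  V/F = 0.529: g = 0.0001, g' = -0.263 → V/F = 0.530
Converged at V/F = 0.530.

V/F = 0.530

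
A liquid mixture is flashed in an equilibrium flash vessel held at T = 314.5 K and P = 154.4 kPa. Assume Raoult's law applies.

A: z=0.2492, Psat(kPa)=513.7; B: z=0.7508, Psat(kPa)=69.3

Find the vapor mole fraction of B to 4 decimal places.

y_B = 0.3629

Raoult's law: Kᵢ = Pᵢˢᵃᵗ/P = Pᵢˢᵃᵗ/154.4.
  K_A = 513.7/154.4 = 3.327073, K_B = 69.3/154.4 = 0.448834
Let β = V/F and solve Σ zᵢ(Kᵢ−1)/(1+β(Kᵢ−1)) = 0.
Feasibility: ΣzᵢKᵢ = 1.1661, Σzᵢ/Kᵢ = 1.7477 — both > 1, two phases present.
Newton–Raphson from β = 0.5:
  β = 0.5000: g = -0.30320, g' = -0.7229 → β = 0.0806
  β = 0.0806: g = 0.05528, g' = -1.2067 → β = 0.1264
  β = 0.1264: g = 0.00330, g' = -1.0693 → β = 0.1295
Converged at β = 0.1295.
Compositions from xᵢ = zᵢ/(1+β(Kᵢ−1)), yᵢ = Kᵢxᵢ:
  A: x = 0.1915, y = 0.6371
  B: x = 0.8085, y = 0.3629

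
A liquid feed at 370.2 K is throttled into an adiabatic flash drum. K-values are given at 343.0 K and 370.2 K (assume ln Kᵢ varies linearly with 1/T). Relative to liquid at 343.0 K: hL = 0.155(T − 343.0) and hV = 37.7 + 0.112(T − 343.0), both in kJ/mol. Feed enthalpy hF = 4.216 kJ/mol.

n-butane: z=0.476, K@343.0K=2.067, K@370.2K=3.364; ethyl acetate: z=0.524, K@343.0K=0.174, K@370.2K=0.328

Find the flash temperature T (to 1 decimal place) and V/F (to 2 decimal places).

Adiabatic flash: solve Rachford–Rice at each trial T, then check hF = ψ·hV(T) + (1−ψ)·hL(T).
  T = 343.0 K: K = (2.067, 0.174), RR gives ψ = 0.085, H_out = 3.211 kJ/mol
  T = 370.2 K: K = (3.364, 0.328), RR gives ψ = 0.487, H_out = 21.994 kJ/mol
  T = 356.6 K: K = (2.662, 0.242), RR gives ψ = 0.312, H_out = 13.704 kJ/mol
  T = 349.8 K: K = (2.351, 0.206), RR gives ψ = 0.212, H_out = 8.967 kJ/mol
  T = 346.4 K: K = (2.206, 0.189), RR gives ψ = 0.153, H_out = 6.261 kJ/mol
  T = 344.7 K: K = (2.136, 0.182), RR gives ψ = 0.120, H_out = 4.786 kJ/mol
Linear interpolation between T = 343.0 (H_out = 3.211) and T = 344.7 (H_out = 4.786) on hF = 4.216 gives T ≈ 344.1 K, at which ψ = 0.11.

T = 344.1 K, V/F = 0.11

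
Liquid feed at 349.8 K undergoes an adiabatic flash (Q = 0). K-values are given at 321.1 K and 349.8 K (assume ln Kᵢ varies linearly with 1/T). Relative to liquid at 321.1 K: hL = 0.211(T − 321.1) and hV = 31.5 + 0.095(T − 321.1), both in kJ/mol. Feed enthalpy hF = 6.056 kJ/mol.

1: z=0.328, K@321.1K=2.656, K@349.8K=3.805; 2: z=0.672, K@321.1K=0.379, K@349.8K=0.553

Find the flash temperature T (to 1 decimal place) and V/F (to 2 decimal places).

Adiabatic flash: solve Rachford–Rice at each trial T, then check hF = ψ·hV(T) + (1−ψ)·hL(T).
  T = 321.1 K: K = (2.656, 0.379), RR gives ψ = 0.122, H_out = 3.855 kJ/mol
  T = 349.8 K: K = (3.805, 0.553), RR gives ψ = 0.494, H_out = 19.978 kJ/mol
  T = 335.5 K: K = (3.206, 0.462), RR gives ψ = 0.305, H_out = 12.130 kJ/mol
  T = 328.3 K: K = (2.924, 0.419), RR gives ψ = 0.216, H_out = 8.128 kJ/mol
  T = 324.7 K: K = (2.788, 0.399), RR gives ψ = 0.170, H_out = 6.038 kJ/mol
  T = 326.5 K: K = (2.856, 0.409), RR gives ψ = 0.193, H_out = 7.093 kJ/mol
Linear interpolation between T = 324.7 (H_out = 6.038) and T = 326.5 (H_out = 7.093) on hF = 6.056 gives T ≈ 324.7 K, at which ψ = 0.17.

T = 324.7 K, V/F = 0.17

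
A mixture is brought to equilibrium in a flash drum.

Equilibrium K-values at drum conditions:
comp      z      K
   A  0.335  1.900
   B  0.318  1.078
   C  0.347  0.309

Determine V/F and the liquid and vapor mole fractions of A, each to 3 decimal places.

V/F = 0.204, x_A = 0.283, y_A = 0.538

Newton–Raphson from V/F = 0.6:
  V/F = 0.600: g = -0.1901, g' = -0.600 → V/F = 0.283
  V/F = 0.283: g = -0.0335, g' = -0.430 → V/F = 0.205
  V/F = 0.205: g = -0.0005, g' = -0.420 → V/F = 0.204
Converged at V/F = 0.204.
Compositions from xᵢ = zᵢ/(1+V/F(Kᵢ−1)), yᵢ = Kᵢxᵢ:
  A: x = 0.283, y = 0.538
  B: x = 0.313, y = 0.337
  C: x = 0.404, y = 0.125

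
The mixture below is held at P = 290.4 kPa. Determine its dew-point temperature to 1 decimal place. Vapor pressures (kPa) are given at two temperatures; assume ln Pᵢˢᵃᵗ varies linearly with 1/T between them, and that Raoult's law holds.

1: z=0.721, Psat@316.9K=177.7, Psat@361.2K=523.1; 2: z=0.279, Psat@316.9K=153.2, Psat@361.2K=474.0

T = 337.1 K

Dew-point temperature: Σzᵢ·P/Pᵢˢᵃᵗ(T) = 1. Interpolate ln Pᵢˢᵃᵗ = aᵢ + bᵢ/T.
  T = 316.9 K: ΣzᵢP/Pᵢˢᵃᵗ = 1.7071
  T = 361.2 K: ΣzᵢP/Pᵢˢᵃᵗ = 0.5712
  T = 339.0 K: ΣzᵢP/Pᵢˢᵃᵗ = 0.9539
  T = 327.9 K: ΣzᵢP/Pᵢˢᵃᵗ = 1.2653
  T = 333.4 K: ΣzᵢP/Pᵢˢᵃᵗ = 1.0974
  T = 336.2 K: ΣzᵢP/Pᵢˢᵃᵗ = 1.0225
Interpolating between 336.2 K and 339.0 K gives T ≈ 337.1 K.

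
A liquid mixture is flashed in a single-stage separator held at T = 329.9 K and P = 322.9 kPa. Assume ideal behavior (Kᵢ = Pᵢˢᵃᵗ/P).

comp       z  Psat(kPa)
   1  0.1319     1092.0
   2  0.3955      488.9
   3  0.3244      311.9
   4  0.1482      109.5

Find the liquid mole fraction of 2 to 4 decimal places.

Raoult's law: Kᵢ = Pᵢˢᵃᵗ/P = Pᵢˢᵃᵗ/322.9.
  K_1 = 1092.0/322.9 = 3.381852, K_2 = 488.9/322.9 = 1.514091, K_3 = 311.9/322.9 = 0.965934, K_4 = 109.5/322.9 = 0.339114
Newton–Raphson from β = 0.49:
  β = 0.4900: g = 0.15129, g' = -0.3680 → β = 0.9011
  β = 0.9011: g = -0.01476, g' = -0.5205 → β = 0.8728
  β = 0.8728: g = -0.00044, g' = -0.4906 → β = 0.8719
Converged at β = 0.8719.
Compositions from xᵢ = zᵢ/(1+β(Kᵢ−1)), yᵢ = Kᵢxᵢ:
  1: x = 0.0429, y = 0.1450
  2: x = 0.2731, y = 0.4135
  3: x = 0.3343, y = 0.3229
  4: x = 0.3497, y = 0.1186

x_2 = 0.2731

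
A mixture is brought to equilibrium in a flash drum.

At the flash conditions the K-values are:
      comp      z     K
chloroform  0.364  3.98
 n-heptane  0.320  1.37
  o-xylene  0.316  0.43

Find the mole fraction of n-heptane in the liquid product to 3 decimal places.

Rachford–Rice: g(β) = Σ zᵢ(Kᵢ−1)/(1+β(Kᵢ−1)) = 0.
Check two-phase: ΣzᵢKᵢ = 2.023 > 1 and Σzᵢ/Kᵢ = 1.060 > 1, so g(0) = 1.023 > 0 and g(1) = -0.060 < 0.
Iterate (Newton) starting at β = 0.3:
  β = 0.300: g = 0.4620, g' = -1.086 → β = 0.725
  β = 0.725: g = 0.1293, g' = -0.649 → β = 0.925
  β = 0.925: g = -0.0038, g' = -0.713 → β = 0.919
Converged at β = 0.919.
Compositions from xᵢ = zᵢ/(1+β(Kᵢ−1)), yᵢ = Kᵢxᵢ:
  chloroform: x = 0.097, y = 0.387
  n-heptane: x = 0.239, y = 0.327
  o-xylene: x = 0.664, y = 0.285

x_n-heptane = 0.239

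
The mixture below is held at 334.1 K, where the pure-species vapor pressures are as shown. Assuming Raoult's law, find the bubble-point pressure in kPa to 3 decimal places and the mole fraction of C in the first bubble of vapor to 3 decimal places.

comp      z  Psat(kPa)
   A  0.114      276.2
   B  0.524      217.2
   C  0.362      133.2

At the bubble point ψ → 0, so ΣzᵢKᵢ = 1 with Kᵢ = Pᵢˢᵃᵗ/P ⇒ P = ΣzᵢPᵢˢᵃᵗ.
P = 0.114·276.2 + 0.524·217.2 + 0.362·133.2 = 193.518 kPa
yᵢ = zᵢPᵢˢᵃᵗ/P ⇒ y_C = 0.362·133.2/193.518 = 0.249

Pbub = 193.518 kPa, y_C = 0.249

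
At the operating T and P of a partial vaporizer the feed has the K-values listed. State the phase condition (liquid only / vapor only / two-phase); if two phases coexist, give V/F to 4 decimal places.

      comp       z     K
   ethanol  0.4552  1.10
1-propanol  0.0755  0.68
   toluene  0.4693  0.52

liquid only

ΣzᵢKᵢ = 0.7961; Σzᵢ/Kᵢ = 1.4273.
Since ΣzᵢKᵢ < 1 the mixture is below its bubble point — single liquid phase.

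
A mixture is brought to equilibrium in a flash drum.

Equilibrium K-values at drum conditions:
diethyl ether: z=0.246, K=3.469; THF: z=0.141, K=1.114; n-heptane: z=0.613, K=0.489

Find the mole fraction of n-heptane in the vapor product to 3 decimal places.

y_n-heptane = 0.352

Let β = V/F and solve Σ zᵢ(Kᵢ−1)/(1+β(Kᵢ−1)) = 0.
Check two-phase: ΣzᵢKᵢ = 1.310 > 1 and Σzᵢ/Kᵢ = 1.451 > 1, so g(0) = 0.310 > 0 and g(1) = -0.451 < 0.
Newton iteration, β⁰ = 0.5:
  β = 0.500: g = -0.1337, g' = -0.591 → β = 0.274
  β = 0.274: g = 0.0139, g' = -0.752 → β = 0.292
Converged at β = 0.292.
Compositions from xᵢ = zᵢ/(1+β(Kᵢ−1)), yᵢ = Kᵢxᵢ:
  diethyl ether: x = 0.143, y = 0.496
  THF: x = 0.136, y = 0.152
  n-heptane: x = 0.721, y = 0.352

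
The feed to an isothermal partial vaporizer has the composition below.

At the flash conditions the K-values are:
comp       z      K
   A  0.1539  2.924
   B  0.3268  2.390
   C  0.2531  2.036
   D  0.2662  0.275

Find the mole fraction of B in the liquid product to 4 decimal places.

Let β = V/F and solve Σ zᵢ(Kᵢ−1)/(1+β(Kᵢ−1)) = 0.
g(0) = ΣzᵢKᵢ − 1 = 0.8196 and g(1) = 1 − Σzᵢ/Kᵢ = -0.2817, so a root lies in (0, 1).
Iterate (Newton) starting at β = 0.5:
  β = 0.5000: g = 0.28891, g' = -0.8299 → β = 0.8481
  β = 0.8481: g = -0.04056, g' = -1.2356 → β = 0.8153
  β = 0.8153: g = -0.00160, g' = -1.1417 → β = 0.8139
Converged at β = 0.8139.
Compositions from xᵢ = zᵢ/(1+β(Kᵢ−1)), yᵢ = Kᵢxᵢ:
  A: x = 0.0600, y = 0.1754
  B: x = 0.1533, y = 0.3665
  C: x = 0.1373, y = 0.2796
  D: x = 0.6494, y = 0.1786

x_B = 0.1533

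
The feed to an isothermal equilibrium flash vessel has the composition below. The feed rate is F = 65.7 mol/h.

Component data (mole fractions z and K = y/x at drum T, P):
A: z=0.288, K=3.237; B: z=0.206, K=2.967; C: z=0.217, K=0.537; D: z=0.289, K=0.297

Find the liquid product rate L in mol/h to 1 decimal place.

L = 28.3 mol/h

Newton–Raphson from ψ = 0.53:
  ψ = 0.530: g = 0.0362, g' = -0.937 → ψ = 0.569
Converged at ψ = 0.569.
Then V = ψ·F = 0.5686·65.7 = 37.4 mol/h and L = F − V = 28.3 mol/h.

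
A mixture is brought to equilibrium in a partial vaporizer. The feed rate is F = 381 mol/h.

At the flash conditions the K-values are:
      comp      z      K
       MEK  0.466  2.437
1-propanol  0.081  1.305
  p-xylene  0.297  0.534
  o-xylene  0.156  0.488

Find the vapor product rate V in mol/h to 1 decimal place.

V = 285.7 mol/h

Rachford–Rice: g(V/F) = Σ zᵢ(Kᵢ−1)/(1+V/F(Kᵢ−1)) = 0.
Check two-phase: ΣzᵢKᵢ = 1.476 > 1 and Σzᵢ/Kᵢ = 1.129 > 1, so g(0) = 0.476 > 0 and g(1) = -0.129 < 0.
Iterate (Newton) starting at V/F = 0.5:
  V/F = 0.500: g = 0.1233, g' = -0.515 → V/F = 0.739
  V/F = 0.739: g = 0.0051, g' = -0.487 → V/F = 0.750
Converged at V/F = 0.750.
Then V = V/F·F = 0.7499·381 = 285.7 mol/h and L = F − V = 95.3 mol/h.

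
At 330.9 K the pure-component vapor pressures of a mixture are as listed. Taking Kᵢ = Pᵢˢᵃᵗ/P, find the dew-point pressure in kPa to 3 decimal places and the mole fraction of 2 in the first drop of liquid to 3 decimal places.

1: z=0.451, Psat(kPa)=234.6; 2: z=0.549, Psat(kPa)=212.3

At the dew point ψ → 1, so Σzᵢ/Kᵢ = 1 with Kᵢ = Pᵢˢᵃᵗ/P ⇒ 1/P = Σzᵢ/Pᵢˢᵃᵗ.
1/P = 0.451/234.6 + 0.549/212.3 = 0.004508 ⇒ P = 221.809 kPa
xᵢ = zᵢP/Pᵢˢᵃᵗ ⇒ x_2 = 0.549·221.809/212.3 = 0.574

Pdew = 221.809 kPa, x_2 = 0.574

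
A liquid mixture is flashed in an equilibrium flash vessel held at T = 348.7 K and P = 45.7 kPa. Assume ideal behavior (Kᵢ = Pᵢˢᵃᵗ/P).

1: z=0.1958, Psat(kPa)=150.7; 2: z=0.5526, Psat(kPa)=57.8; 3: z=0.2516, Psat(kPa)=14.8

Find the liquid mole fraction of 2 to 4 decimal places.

Raoult's law: Kᵢ = Pᵢˢᵃᵗ/P = Pᵢˢᵃᵗ/45.7.
  K_1 = 150.7/45.7 = 3.297593, K_2 = 57.8/45.7 = 1.264770, K_3 = 14.8/45.7 = 0.323851
Material balance + equilibrium reduce to Σ zᵢ(Kᵢ−1)/(1+ψ(Kᵢ−1)) = 0.
g(0) = ΣzᵢKᵢ − 1 = 0.4261 and g(1) = 1 − Σzᵢ/Kᵢ = -0.2732, so a root lies in (0, 1).
Newton–Raphson from ψ = 0.5:
  ψ = 0.5000: g = 0.08156, g' = -0.5166 → ψ = 0.6579
  ψ = 0.6579: g = -0.00270, g' = -0.5652 → ψ = 0.6531
Converged at ψ = 0.6531.
Compositions from xᵢ = zᵢ/(1+ψ(Kᵢ−1)), yᵢ = Kᵢxᵢ:
  1: x = 0.0783, y = 0.2582
  2: x = 0.4711, y = 0.5959
  3: x = 0.4506, y = 0.1459

x_2 = 0.4711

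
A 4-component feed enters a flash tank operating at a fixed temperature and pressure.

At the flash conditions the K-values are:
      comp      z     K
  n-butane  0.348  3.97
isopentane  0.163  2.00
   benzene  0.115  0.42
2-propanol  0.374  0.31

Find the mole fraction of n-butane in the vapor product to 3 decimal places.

y_n-butane = 0.534

Material balance + equilibrium reduce to Σ zᵢ(Kᵢ−1)/(1+ψ(Kᵢ−1)) = 0.
Check two-phase: ΣzᵢKᵢ = 1.872 > 1 and Σzᵢ/Kᵢ = 1.649 > 1, so g(0) = 0.872 > 0 and g(1) = -0.649 < 0.
Newton iteration, ψ⁰ = 0.56:
  ψ = 0.560: g = -0.0268, g' = -1.058 → ψ = 0.535
Converged at ψ = 0.535.
Compositions from xᵢ = zᵢ/(1+ψ(Kᵢ−1)), yᵢ = Kᵢxᵢ:
  n-butane: x = 0.134, y = 0.534
  isopentane: x = 0.106, y = 0.212
  benzene: x = 0.167, y = 0.070
  2-propanol: x = 0.593, y = 0.184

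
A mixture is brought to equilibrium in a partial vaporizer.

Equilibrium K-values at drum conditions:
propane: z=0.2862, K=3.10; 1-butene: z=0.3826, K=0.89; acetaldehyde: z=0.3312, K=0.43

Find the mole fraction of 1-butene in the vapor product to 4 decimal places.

y_1-butene = 0.3591

Iterate (Newton) starting at ψ = 0.49:
  ψ = 0.4900: g = -0.01021, g' = -0.5189 → ψ = 0.4703
  ψ = 0.4703: g = 0.00006, g' = -0.5255 → ψ = 0.4704
Converged at ψ = 0.4704.
Compositions from xᵢ = zᵢ/(1+ψ(Kᵢ−1)), yᵢ = Kᵢxᵢ:
  propane: x = 0.1440, y = 0.4463
  1-butene: x = 0.4035, y = 0.3591
  acetaldehyde: x = 0.4526, y = 0.1946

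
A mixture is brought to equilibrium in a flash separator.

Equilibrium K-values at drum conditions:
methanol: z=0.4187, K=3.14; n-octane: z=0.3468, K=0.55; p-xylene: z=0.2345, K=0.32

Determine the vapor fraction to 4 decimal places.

ψ = 0.4876

Newton–Raphson from ψ = 0.5:
  ψ = 0.5000: g = -0.01011, g' = -0.8133 → ψ = 0.4876
Converged at ψ = 0.4876.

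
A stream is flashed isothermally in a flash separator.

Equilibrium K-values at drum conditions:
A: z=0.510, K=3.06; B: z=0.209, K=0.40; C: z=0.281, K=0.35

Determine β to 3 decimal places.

β = 0.573

Newton–Raphson from β = 0.68:
  β = 0.680: g = -0.1015, g' = -0.971 → β = 0.575
  β = 0.575: g = -0.0026, g' = -0.932 → β = 0.573
Converged at β = 0.573.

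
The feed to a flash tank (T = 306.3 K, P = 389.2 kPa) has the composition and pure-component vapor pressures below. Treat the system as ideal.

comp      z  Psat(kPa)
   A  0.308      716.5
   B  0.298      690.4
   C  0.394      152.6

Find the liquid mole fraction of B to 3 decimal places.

x_B = 0.214

Raoult's law: Kᵢ = Pᵢˢᵃᵗ/P = Pᵢˢᵃᵗ/389.2.
  K_A = 716.5/389.2 = 1.84096, K_B = 690.4/389.2 = 1.77390, K_C = 152.6/389.2 = 0.39209
Rachford–Rice: g(V/F) = Σ zᵢ(Kᵢ−1)/(1+V/F(Kᵢ−1)) = 0.
g(0) = ΣzᵢKᵢ − 1 = 0.250 and g(1) = 1 − Σzᵢ/Kᵢ = -0.340, so a root lies in (0, 1).
Newton–Raphson from V/F = 0.68:
  V/F = 0.680: g = -0.0924, g' = -0.588 → V/F = 0.523
  V/F = 0.523: g = -0.0070, g' = -0.508 → V/F = 0.509
Converged at V/F = 0.509.
Compositions from xᵢ = zᵢ/(1+V/F(Kᵢ−1)), yᵢ = Kᵢxᵢ:
  A: x = 0.216, y = 0.397
  B: x = 0.214, y = 0.379
  C: x = 0.571, y = 0.224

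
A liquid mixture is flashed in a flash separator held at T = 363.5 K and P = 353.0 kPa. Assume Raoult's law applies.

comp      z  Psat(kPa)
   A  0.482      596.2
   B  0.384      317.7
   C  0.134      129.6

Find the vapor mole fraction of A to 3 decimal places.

y_A = 0.524

Raoult's law: Kᵢ = Pᵢˢᵃᵗ/P = Pᵢˢᵃᵗ/353.0.
  K_A = 596.2/353.0 = 1.68895, K_B = 317.7/353.0 = 0.90000, K_C = 129.6/353.0 = 0.36714
Material balance + equilibrium reduce to Σ zᵢ(Kᵢ−1)/(1+ψ(Kᵢ−1)) = 0.
Check two-phase: ΣzᵢKᵢ = 1.209 > 1 and Σzᵢ/Kᵢ = 1.077 > 1, so g(0) = 0.209 > 0 and g(1) = -0.077 < 0.
Iterate (Newton) starting at ψ = 0.5:
  ψ = 0.500: g = 0.0825, g' = -0.246 → ψ = 0.836
  ψ = 0.836: g = -0.0112, g' = -0.339 → ψ = 0.803
  ψ = 0.803: g = -0.0003, g' = -0.321 → ψ = 0.802
Converged at ψ = 0.802.
Compositions from xᵢ = zᵢ/(1+ψ(Kᵢ−1)), yᵢ = Kᵢxᵢ:
  A: x = 0.310, y = 0.524
  B: x = 0.417, y = 0.376
  C: x = 0.272, y = 0.100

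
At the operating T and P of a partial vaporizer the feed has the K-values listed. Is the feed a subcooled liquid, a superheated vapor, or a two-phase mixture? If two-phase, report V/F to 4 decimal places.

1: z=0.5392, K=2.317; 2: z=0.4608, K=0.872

ΣzᵢKᵢ = 1.6511; Σzᵢ/Kᵢ = 0.7612.
Since Σzᵢ/Kᵢ < 1 the mixture is above its dew point — single vapor phase.

superheated vapor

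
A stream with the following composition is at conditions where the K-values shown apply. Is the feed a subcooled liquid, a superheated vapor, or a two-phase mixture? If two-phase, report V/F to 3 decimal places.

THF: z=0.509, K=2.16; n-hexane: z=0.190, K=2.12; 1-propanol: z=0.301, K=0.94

ΣzᵢKᵢ = 1.785; Σzᵢ/Kᵢ = 0.645.
Since Σzᵢ/Kᵢ < 1 the mixture is above its dew point — single vapor phase.

superheated vapor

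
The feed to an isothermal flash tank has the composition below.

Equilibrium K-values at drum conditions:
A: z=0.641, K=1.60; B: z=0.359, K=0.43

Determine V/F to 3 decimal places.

V/F = 0.526

Rachford–Rice: g(V/F) = Σ zᵢ(Kᵢ−1)/(1+V/F(Kᵢ−1)) = 0.
Check two-phase: ΣzᵢKᵢ = 1.180 > 1 and Σzᵢ/Kᵢ = 1.236 > 1, so g(0) = 0.180 > 0 and g(1) = -0.236 < 0.
Binary case is linear: z₁(K₁−1)(1+V/F(K₂−1)) + z₂(K₂−1)(1+V/F(K₁−1)) = 0
⇒ V/F = [z₁(K₁−1)+z₂(K₂−1)] / [−(K₁−1)(K₂−1)] = 0.1800/0.3420 = 0.526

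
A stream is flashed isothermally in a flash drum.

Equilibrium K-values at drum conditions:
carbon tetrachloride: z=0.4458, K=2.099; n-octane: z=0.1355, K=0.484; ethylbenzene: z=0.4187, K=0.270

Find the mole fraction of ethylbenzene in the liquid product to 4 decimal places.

x_ethylbenzene = 0.4710

Rachford–Rice: g(V/F) = Σ zᵢ(Kᵢ−1)/(1+V/F(Kᵢ−1)) = 0.
Feasibility: ΣzᵢKᵢ = 1.1144, Σzᵢ/Kᵢ = 2.0431 — both > 1, two phases present.
Iterate (Newton) starting at V/F = 0.52:
  V/F = 0.5200: g = -0.27646, g' = -0.8651 → V/F = 0.2004
  V/F = 0.2004: g = -0.03453, g' = -0.7126 → V/F = 0.1520
  V/F = 0.1520: g = 0.00015, g' = -0.7201 → V/F = 0.1522
Converged at V/F = 0.1522.
Compositions from xᵢ = zᵢ/(1+V/F(Kᵢ−1)), yᵢ = Kᵢxᵢ:
  carbon tetrachloride: x = 0.3819, y = 0.8017
  n-octane: x = 0.1470, y = 0.0712
  ethylbenzene: x = 0.4710, y = 0.1272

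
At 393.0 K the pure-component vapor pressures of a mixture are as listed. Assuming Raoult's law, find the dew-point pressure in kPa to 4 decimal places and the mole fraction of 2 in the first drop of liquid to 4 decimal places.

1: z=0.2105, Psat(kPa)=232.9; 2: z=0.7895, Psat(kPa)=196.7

Pdew = 203.3534 kPa, x_2 = 0.8162

At the dew point ψ → 1, so Σzᵢ/Kᵢ = 1 with Kᵢ = Pᵢˢᵃᵗ/P ⇒ 1/P = Σzᵢ/Pᵢˢᵃᵗ.
1/P = 0.2105/232.9 + 0.7895/196.7 = 0.0049175 ⇒ P = 203.3534 kPa
xᵢ = zᵢP/Pᵢˢᵃᵗ ⇒ x_2 = 0.7895·203.3534/196.7 = 0.8162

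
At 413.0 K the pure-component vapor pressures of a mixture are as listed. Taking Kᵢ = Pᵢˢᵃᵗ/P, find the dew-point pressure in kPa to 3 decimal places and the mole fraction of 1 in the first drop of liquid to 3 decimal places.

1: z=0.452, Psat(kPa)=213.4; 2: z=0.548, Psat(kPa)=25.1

At the dew point ψ → 1, so Σzᵢ/Kᵢ = 1 with Kᵢ = Pᵢˢᵃᵗ/P ⇒ 1/P = Σzᵢ/Pᵢˢᵃᵗ.
1/P = 0.452/213.4 + 0.548/25.1 = 0.023951 ⇒ P = 41.752 kPa
xᵢ = zᵢP/Pᵢˢᵃᵗ ⇒ x_1 = 0.452·41.752/213.4 = 0.088

Pdew = 41.752 kPa, x_1 = 0.088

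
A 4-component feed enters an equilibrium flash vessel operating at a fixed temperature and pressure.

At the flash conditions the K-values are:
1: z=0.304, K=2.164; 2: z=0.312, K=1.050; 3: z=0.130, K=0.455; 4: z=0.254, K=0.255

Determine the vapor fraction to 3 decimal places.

ψ = 0.201

Rachford–Rice: g(ψ) = Σ zᵢ(Kᵢ−1)/(1+ψ(Kᵢ−1)) = 0.
Check two-phase: ΣzᵢKᵢ = 1.109 > 1 and Σzᵢ/Kᵢ = 1.719 > 1, so g(0) = 0.109 > 0 and g(1) = -0.719 < 0.
Iterate (Newton) starting at ψ = 0.66:
  ψ = 0.660: g = -0.2677, g' = -0.772 → ψ = 0.313
  ψ = 0.313: g = -0.0577, g' = -0.518 → ψ = 0.202
  ψ = 0.202: g = -0.0005, g' = -0.515 → ψ = 0.201
Converged at ψ = 0.201.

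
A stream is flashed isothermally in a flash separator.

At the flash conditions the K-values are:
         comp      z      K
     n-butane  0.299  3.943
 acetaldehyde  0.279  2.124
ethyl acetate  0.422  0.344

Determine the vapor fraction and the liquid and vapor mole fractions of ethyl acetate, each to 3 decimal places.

ψ = 0.651, x_ethyl acetate = 0.736, y_ethyl acetate = 0.253

Newton iteration, ψ⁰ = 0.5:
  ψ = 0.500: g = 0.1449, g' = -0.971 → ψ = 0.649
  ψ = 0.649: g = 0.0014, g' = -0.974 → ψ = 0.651
Converged at ψ = 0.651.
Compositions from xᵢ = zᵢ/(1+ψ(Kᵢ−1)), yᵢ = Kᵢxᵢ:
  n-butane: x = 0.103, y = 0.404
  acetaldehyde: x = 0.161, y = 0.342
  ethyl acetate: x = 0.736, y = 0.253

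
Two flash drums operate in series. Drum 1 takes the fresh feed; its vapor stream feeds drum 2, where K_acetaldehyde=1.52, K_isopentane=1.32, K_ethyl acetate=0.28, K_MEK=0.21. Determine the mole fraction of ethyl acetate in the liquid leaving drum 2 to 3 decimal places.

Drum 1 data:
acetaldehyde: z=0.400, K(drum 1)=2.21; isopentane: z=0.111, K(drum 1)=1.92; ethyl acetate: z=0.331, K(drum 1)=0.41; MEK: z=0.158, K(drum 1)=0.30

x_ethyl acetate (drum 2) = 0.281

Drum 1:
Rachford–Rice: g(ψ₁) = Σ zᵢ(Kᵢ−1)/(1+ψ₁(Kᵢ−1)) = 0.
g(0) = ΣzᵢKᵢ − 1 = 0.280 and g(1) = 1 − Σzᵢ/Kᵢ = -0.573, so a root lies in (0, 1).
Newton–Raphson from ψ₁ = 0.56:
  ψ₁ = 0.560: g = -0.1177, g' = -0.715 → ψ₁ = 0.396
  ψ₁ = 0.396: g = -0.0055, g' = -0.662 → ψ₁ = 0.387
Converged at ψ₁ = 0.387.
Drum-1 compositions:
  acetaldehyde: x = 0.272, y = 0.602
  isopentane: x = 0.082, y = 0.157
  ethyl acetate: x = 0.429, y = 0.176
  MEK: x = 0.217, y = 0.065
Drum-2 feed = drum-1 vapor: z₂ = (0.6019, 0.1571, 0.1759, 0.0650).
Drum 2:
Material balance + equilibrium reduce to Σ zᵢ(Kᵢ−1)/(1+ψ₂(Kᵢ−1)) = 0.
Feasibility: ΣzᵢKᵢ = 1.185, Σzᵢ/Kᵢ = 1.453 — both > 1, two phases present.
Newton–Raphson from ψ₂ = 0.5:
  ψ₂ = 0.500: g = 0.0090, g' = -0.448 → ψ₂ = 0.520
Converged at ψ₂ = 0.520.
  acetaldehyde: x = 0.474, y = 0.720
  isopentane: x = 0.135, y = 0.178
  ethyl acetate: x = 0.281, y = 0.079
  MEK: x = 0.110, y = 0.023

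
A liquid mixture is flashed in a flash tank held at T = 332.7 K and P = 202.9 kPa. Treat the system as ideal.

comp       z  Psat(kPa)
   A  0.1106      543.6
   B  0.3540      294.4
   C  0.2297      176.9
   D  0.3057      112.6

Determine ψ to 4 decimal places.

ψ = 0.6027

Raoult's law: Kᵢ = Pᵢˢᵃᵗ/P = Pᵢˢᵃᵗ/202.9.
  K_A = 543.6/202.9 = 2.679152, K_B = 294.4/202.9 = 1.450961, K_C = 176.9/202.9 = 0.871858, K_D = 112.6/202.9 = 0.554953
Material balance + equilibrium reduce to Σ zᵢ(Kᵢ−1)/(1+ψ(Kᵢ−1)) = 0.
g(0) = ΣzᵢKᵢ − 1 = 0.1799 and g(1) = 1 − Σzᵢ/Kᵢ = -0.0996, so a root lies in (0, 1).
Newton–Raphson from ψ = 0.44:
  ψ = 0.4400: g = 0.03964, g' = -0.2511 → ψ = 0.5978
  ψ = 0.5978: g = 0.00117, g' = -0.2392 → ψ = 0.6027
Converged at ψ = 0.6027.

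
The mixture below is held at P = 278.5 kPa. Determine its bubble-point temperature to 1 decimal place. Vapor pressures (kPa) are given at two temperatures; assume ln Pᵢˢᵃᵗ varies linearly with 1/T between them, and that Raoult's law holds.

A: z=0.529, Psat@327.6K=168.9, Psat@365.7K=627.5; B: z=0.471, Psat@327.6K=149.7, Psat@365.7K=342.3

Bubble-point temperature: ΣzᵢPᵢˢᵃᵗ(T) = P. Interpolate ln Pᵢˢᵃᵗ = aᵢ + bᵢ/T.
  T = 327.6 K: ΣzᵢPᵢˢᵃᵗ = 159.86 kPa
  T = 365.7 K: ΣzᵢPᵢˢᵃᵗ = 493.17 kPa
  T = 346.6 K: ΣzᵢPᵢˢᵃᵗ = 287.19 kPa
  T = 337.1 K: ΣzᵢPᵢˢᵃᵗ = 215.61 kPa
  T = 341.9 K: ΣzᵢPᵢˢᵃᵗ = 249.60 kPa
  T = 344.2 K: ΣzᵢPᵢˢᵃᵗ = 267.43 kPa
  T = 345.4 K: ΣzᵢPᵢˢᵃᵗ = 277.16 kPa
Interpolating between 345.4 K and 346.6 K gives T ≈ 345.6 K.

T = 345.6 K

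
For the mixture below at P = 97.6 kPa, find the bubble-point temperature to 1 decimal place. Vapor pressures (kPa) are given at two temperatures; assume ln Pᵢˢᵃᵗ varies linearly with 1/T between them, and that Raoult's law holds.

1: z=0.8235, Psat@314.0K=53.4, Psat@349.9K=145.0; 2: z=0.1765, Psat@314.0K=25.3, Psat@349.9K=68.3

Bubble-point temperature: ΣzᵢPᵢˢᵃᵗ(T) = P. Interpolate ln Pᵢˢᵃᵗ = aᵢ + bᵢ/T.
  T = 314.0 K: ΣzᵢPᵢˢᵃᵗ = 48.44 kPa
  T = 349.9 K: ΣzᵢPᵢˢᵃᵗ = 131.46 kPa
  T = 331.9 K: ΣzᵢPᵢˢᵃᵗ = 81.87 kPa
  T = 340.9 K: ΣzᵢPᵢˢᵃᵗ = 104.39 kPa
  T = 336.4 K: ΣzᵢPᵢˢᵃᵗ = 92.60 kPa
  T = 338.6 K: ΣzᵢPᵢˢᵃᵗ = 98.23 kPa
Interpolating between 336.4 K and 338.6 K gives T ≈ 338.4 K.

T = 338.4 K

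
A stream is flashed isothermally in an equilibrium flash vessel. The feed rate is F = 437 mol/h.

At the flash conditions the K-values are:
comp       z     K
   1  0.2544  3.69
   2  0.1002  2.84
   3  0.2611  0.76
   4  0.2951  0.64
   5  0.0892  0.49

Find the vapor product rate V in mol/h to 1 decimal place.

V = 336.9 mol/h

Let ψ = V/F and solve Σ zᵢ(Kᵢ−1)/(1+ψ(Kᵢ−1)) = 0.
Feasibility: ΣzᵢKᵢ = 1.6543, Σzᵢ/Kᵢ = 1.0909 — both > 1, two phases present.
Newton–Raphson from ψ = 0.56:
  ψ = 0.5600: g = 0.09471, g' = -0.5009 → ψ = 0.7491
  ψ = 0.7491: g = 0.00902, g' = -0.4173 → ψ = 0.7707
  ψ = 0.7707: g = 0.00006, g' = -0.4118 → ψ = 0.7708
Converged at ψ = 0.7708.
Then V = ψ·F = 0.7708·437 = 336.9 mol/h and L = F − V = 100.1 mol/h.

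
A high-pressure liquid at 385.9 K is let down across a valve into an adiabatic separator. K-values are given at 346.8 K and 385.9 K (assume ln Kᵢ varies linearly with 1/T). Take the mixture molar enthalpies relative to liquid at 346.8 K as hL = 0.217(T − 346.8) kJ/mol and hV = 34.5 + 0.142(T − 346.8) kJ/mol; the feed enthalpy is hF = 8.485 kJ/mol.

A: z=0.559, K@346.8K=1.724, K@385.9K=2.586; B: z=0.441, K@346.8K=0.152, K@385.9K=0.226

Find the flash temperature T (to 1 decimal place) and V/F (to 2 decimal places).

T = 356.2 K, V/F = 0.19

Adiabatic flash: solve Rachford–Rice at each trial T, then check hF = ψ·hV(T) + (1−ψ)·hL(T).
  T = 346.8 K: K = (1.724, 0.152), RR gives ψ = 0.050, H_out = 1.728 kJ/mol
  T = 385.9 K: K = (2.586, 0.226), RR gives ψ = 0.444, H_out = 22.506 kJ/mol
  T = 366.4 K: K = (2.136, 0.187), RR gives ψ = 0.300, H_out = 14.148 kJ/mol
  T = 356.6 K: K = (1.924, 0.169), RR gives ψ = 0.196, H_out = 8.739 kJ/mol
  T = 351.7 K: K = (1.823, 0.161), RR gives ψ = 0.130, H_out = 5.499 kJ/mol
  T = 354.1 K: K = (1.872, 0.165), RR gives ψ = 0.164, H_out = 7.142 kJ/mol
  T = 355.4 K: K = (1.899, 0.167), RR gives ψ = 0.181, H_out = 7.986 kJ/mol
Linear interpolation between T = 355.4 (H_out = 7.986) and T = 356.6 (H_out = 8.739) on hF = 8.485 gives T ≈ 356.2 K, at which ψ = 0.19.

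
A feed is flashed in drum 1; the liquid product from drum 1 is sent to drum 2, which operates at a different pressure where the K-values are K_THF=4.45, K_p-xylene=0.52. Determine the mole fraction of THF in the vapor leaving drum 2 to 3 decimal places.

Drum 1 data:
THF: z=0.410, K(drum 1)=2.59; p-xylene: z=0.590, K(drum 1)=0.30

Drum 1:
Let ψ₁ = V/F and solve Σ zᵢ(Kᵢ−1)/(1+ψ₁(Kᵢ−1)) = 0.
Feasibility: ΣzᵢKᵢ = 1.239, Σzᵢ/Kᵢ = 2.125 — both > 1, two phases present.
Newton–Raphson from ψ₁ = 0.5:
  ψ₁ = 0.500: g = -0.2722, g' = -1.006 → ψ₁ = 0.229
  ψ₁ = 0.229: g = -0.0143, g' = -0.967 → ψ₁ = 0.215
Converged at ψ₁ = 0.215.
Drum-1 compositions:
  THF: x = 0.306, y = 0.792
  p-xylene: x = 0.694, y = 0.208
Drum-2 feed = drum-1 liquid: z₂ = (0.3057, 0.6943).
Drum 2:
Let ψ₂ = V/F and solve Σ zᵢ(Kᵢ−1)/(1+ψ₂(Kᵢ−1)) = 0.
g(0) = ΣzᵢKᵢ − 1 = 0.721 and g(1) = 1 − Σzᵢ/Kᵢ = -0.404, so a root lies in (0, 1).
Newton–Raphson from ψ₂ = 0.68:
  ψ₂ = 0.680: g = -0.1796, g' = -0.678 → ψ₂ = 0.415
  ψ₂ = 0.415: g = 0.0175, g' = -0.865 → ψ₂ = 0.435
  ψ₂ = 0.435: g = 0.0003, g' = -0.837 → ψ₂ = 0.436
Converged at ψ₂ = 0.436.
  THF: x = 0.122, y = 0.544
  p-xylene: x = 0.878, y = 0.456

y_THF (drum 2) = 0.544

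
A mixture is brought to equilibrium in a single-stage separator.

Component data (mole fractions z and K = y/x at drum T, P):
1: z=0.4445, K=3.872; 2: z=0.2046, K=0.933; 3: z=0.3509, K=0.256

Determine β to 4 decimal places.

Rachford–Rice: g(β) = Σ zᵢ(Kᵢ−1)/(1+β(Kᵢ−1)) = 0.
g(0) = ΣzᵢKᵢ − 1 = 1.0018 and g(1) = 1 − Σzᵢ/Kᵢ = -0.7048, so a root lies in (0, 1).
Iterate (Newton) starting at β = 0.61:
  β = 0.6100: g = -0.02841, g' = -1.1363 → β = 0.5850
  β = 0.5850: g = -0.00021, g' = -1.1204 → β = 0.5848
Converged at β = 0.5848.

β = 0.5848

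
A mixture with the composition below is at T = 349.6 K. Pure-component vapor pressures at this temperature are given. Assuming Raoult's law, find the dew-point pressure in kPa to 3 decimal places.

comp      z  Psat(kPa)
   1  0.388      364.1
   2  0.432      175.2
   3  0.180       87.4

Pdew = 178.862 kPa

At the dew point ψ → 1, so Σzᵢ/Kᵢ = 1 with Kᵢ = Pᵢˢᵃᵗ/P ⇒ 1/P = Σzᵢ/Pᵢˢᵃᵗ.
1/P = 0.388/364.1 + 0.432/175.2 + 0.180/87.4 = 0.005591 ⇒ P = 178.862 kPa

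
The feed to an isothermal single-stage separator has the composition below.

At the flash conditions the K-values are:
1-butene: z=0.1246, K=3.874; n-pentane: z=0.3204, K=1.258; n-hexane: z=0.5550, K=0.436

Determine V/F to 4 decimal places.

V/F = 0.1338

Material balance + equilibrium reduce to Σ zᵢ(Kᵢ−1)/(1+V/F(Kᵢ−1)) = 0.
Check two-phase: ΣzᵢKᵢ = 1.1277 > 1 and Σzᵢ/Kᵢ = 1.5598 > 1, so g(0) = 0.1277 > 0 and g(1) = -0.5598 < 0.
Iterate (Newton) starting at V/F = 0.69:
  V/F = 0.6900: g = -0.32223, g' = -0.6042 → V/F = 0.1567
  V/F = 0.1567: g = -0.01698, g' = -0.7215 → V/F = 0.1331
  V/F = 0.1331: g = 0.00049, g' = -0.7647 → V/F = 0.1338
Converged at V/F = 0.1338.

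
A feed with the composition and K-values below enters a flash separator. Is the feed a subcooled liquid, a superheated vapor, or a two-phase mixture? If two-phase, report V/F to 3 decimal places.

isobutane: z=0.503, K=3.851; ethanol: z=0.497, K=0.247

two-phase, V/F = 0.494

ΣzᵢKᵢ = 2.060; Σzᵢ/Kᵢ = 2.143.
Both exceed 1, so a two-phase solution exists.
Material balance + equilibrium reduce to Σ zᵢ(Kᵢ−1)/(1+ψ(Kᵢ−1)) = 0.
Iterate (Newton) starting at ψ = 0.5:
  ψ = 0.500: g = -0.0090, g' = -1.420 → ψ = 0.494
Converged at ψ = 0.494.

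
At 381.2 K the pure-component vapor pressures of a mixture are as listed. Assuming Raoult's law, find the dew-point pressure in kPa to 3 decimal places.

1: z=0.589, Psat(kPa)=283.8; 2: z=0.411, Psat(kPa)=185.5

Pdew = 233.044 kPa

At the dew point ψ → 1, so Σzᵢ/Kᵢ = 1 with Kᵢ = Pᵢˢᵃᵗ/P ⇒ 1/P = Σzᵢ/Pᵢˢᵃᵗ.
1/P = 0.589/283.8 + 0.411/185.5 = 0.004291 ⇒ P = 233.044 kPa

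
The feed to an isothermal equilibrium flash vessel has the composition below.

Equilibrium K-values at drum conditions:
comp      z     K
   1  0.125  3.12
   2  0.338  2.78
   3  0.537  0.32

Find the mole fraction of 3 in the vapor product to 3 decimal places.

y_3 = 0.235

Let β = V/F and solve Σ zᵢ(Kᵢ−1)/(1+β(Kᵢ−1)) = 0.
Check two-phase: ΣzᵢKᵢ = 1.501 > 1 and Σzᵢ/Kᵢ = 1.840 > 1, so g(0) = 0.501 > 0 and g(1) = -0.840 < 0.
Newton iteration, β⁰ = 0.52:
  β = 0.520: g = -0.1264, g' = -1.010 → β = 0.395
  β = 0.395: g = -0.0016, g' = -1.000 → β = 0.393
Converged at β = 0.393.
Compositions from xᵢ = zᵢ/(1+β(Kᵢ−1)), yᵢ = Kᵢxᵢ:
  1: x = 0.068, y = 0.213
  2: x = 0.199, y = 0.553
  3: x = 0.733, y = 0.235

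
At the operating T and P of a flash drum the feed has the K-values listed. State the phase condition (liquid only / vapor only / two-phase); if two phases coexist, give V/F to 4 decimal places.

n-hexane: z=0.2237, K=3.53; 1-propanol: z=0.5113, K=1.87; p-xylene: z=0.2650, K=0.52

vapor only

ΣzᵢKᵢ = 1.8836; Σzᵢ/Kᵢ = 0.8464.
Since Σzᵢ/Kᵢ < 1 the mixture is above its dew point — single vapor phase.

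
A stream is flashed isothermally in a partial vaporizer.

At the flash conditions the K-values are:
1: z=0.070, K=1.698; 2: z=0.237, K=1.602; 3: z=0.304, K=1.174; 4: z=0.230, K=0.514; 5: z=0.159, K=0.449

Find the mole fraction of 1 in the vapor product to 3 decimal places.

Material balance + equilibrium reduce to Σ zᵢ(Kᵢ−1)/(1+ψ(Kᵢ−1)) = 0.
g(0) = ΣzᵢKᵢ − 1 = 0.045 and g(1) = 1 − Σzᵢ/Kᵢ = -0.250, so a root lies in (0, 1).
Newton iteration, ψ⁰ = 0.5:
  ψ = 0.500: g = -0.0740, g' = -0.264 → ψ = 0.220
  ψ = 0.220: g = -0.0055, g' = -0.232 → ψ = 0.196
Converged at ψ = 0.196.
Compositions from xᵢ = zᵢ/(1+ψ(Kᵢ−1)), yᵢ = Kᵢxᵢ:
  1: x = 0.062, y = 0.105
  2: x = 0.212, y = 0.340
  3: x = 0.294, y = 0.345
  4: x = 0.254, y = 0.131
  5: x = 0.178, y = 0.080

y_1 = 0.105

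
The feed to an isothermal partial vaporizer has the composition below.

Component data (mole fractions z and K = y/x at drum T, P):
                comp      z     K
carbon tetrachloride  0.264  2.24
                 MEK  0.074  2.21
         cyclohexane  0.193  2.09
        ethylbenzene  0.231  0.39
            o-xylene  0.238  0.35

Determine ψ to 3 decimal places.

ψ = 0.445

Rachford–Rice: g(ψ) = Σ zᵢ(Kᵢ−1)/(1+ψ(Kᵢ−1)) = 0.
Check two-phase: ΣzᵢKᵢ = 1.332 > 1 and Σzᵢ/Kᵢ = 1.516 > 1, so g(0) = 0.332 > 0 and g(1) = -0.516 < 0.
Newton–Raphson from ψ = 0.52:
  ψ = 0.520: g = -0.0518, g' = -0.698 → ψ = 0.446
  ψ = 0.446: g = -0.0008, g' = -0.679 → ψ = 0.445
Converged at ψ = 0.445.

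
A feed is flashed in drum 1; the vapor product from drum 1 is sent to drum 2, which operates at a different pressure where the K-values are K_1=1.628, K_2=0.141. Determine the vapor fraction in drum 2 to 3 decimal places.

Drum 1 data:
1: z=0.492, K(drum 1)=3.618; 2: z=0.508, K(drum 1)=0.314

V/F (drum 2) = 0.478

Drum 1:
Rachford–Rice: g(ψ₁) = Σ zᵢ(Kᵢ−1)/(1+ψ₁(Kᵢ−1)) = 0.
g(0) = ΣzᵢKᵢ − 1 = 0.940 and g(1) = 1 − Σzᵢ/Kᵢ = -0.754, so a root lies in (0, 1).
Binary case is linear: z₁(K₁−1)(1+ψ₁(K₂−1)) + z₂(K₂−1)(1+ψ₁(K₁−1)) = 0
⇒ ψ₁ = [z₁(K₁−1)+z₂(K₂−1)] / [−(K₁−1)(K₂−1)] = 0.9396/1.7959 = 0.523
Drum-1 compositions:
  1: x = 0.208, y = 0.751
  2: x = 0.792, y = 0.249
Drum-2 feed = drum-1 vapor: z₂ = (0.7512, 0.2488).
Drum 2:
Rachford–Rice: g(ψ₂) = Σ zᵢ(Kᵢ−1)/(1+ψ₂(Kᵢ−1)) = 0.
Check two-phase: ΣzᵢKᵢ = 1.258 > 1 and Σzᵢ/Kᵢ = 2.226 > 1, so g(0) = 0.258 > 0 and g(1) = -1.226 < 0.
Iterate (Newton) starting at ψ₂ = 0.5:
  ψ₂ = 0.500: g = -0.0156, g' = -0.736 → ψ₂ = 0.479
  ψ₂ = 0.479: g = -0.0003, g' = -0.705 → ψ₂ = 0.478
Converged at ψ₂ = 0.478.
  1: x = 0.578, y = 0.940
  2: x = 0.422, y = 0.060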